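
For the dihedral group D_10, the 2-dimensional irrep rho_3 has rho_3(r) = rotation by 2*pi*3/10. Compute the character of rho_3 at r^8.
chi_{rho_3}(r^8) = 2*cos(2*pi*3*8/10) = -sqrt(5)/2 - 1/2

Derivation: rho_3(r^8) is rotation by angle 2*pi*3*8/10, whose trace is 2*cos(2*pi*3*8/10) = -sqrt(5)/2 - 1/2.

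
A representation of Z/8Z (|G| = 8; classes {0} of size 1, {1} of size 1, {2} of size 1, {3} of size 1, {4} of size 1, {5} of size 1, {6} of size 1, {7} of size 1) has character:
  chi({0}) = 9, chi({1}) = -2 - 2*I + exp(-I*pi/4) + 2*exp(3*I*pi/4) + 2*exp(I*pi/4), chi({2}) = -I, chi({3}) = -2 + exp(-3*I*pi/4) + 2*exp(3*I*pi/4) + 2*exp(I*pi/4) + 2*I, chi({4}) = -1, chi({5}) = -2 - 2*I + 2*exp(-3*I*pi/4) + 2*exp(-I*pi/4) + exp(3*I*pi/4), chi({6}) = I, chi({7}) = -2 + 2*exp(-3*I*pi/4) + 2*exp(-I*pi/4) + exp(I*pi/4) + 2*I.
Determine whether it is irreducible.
Not irreducible (reducible): <chi, chi> = 17 > 1.

Explanation: <chi, chi> = (1/|G|) sum_C |C| * |chi(C)|^2 = (1/8)[1*|9|^2 + 1*|-2 - 2*I + exp(-I*pi/4) + 2*exp(3*I*pi/4) + 2*exp(I*pi/4)|^2 + 1*|-I|^2 + 1*|-2 + exp(-3*I*pi/4) + 2*exp(3*I*pi/4) + 2*exp(I*pi/4) + 2*I|^2 + 1*|-1|^2 + 1*|-2 - 2*I + 2*exp(-3*I*pi/4) + 2*exp(-I*pi/4) + exp(3*I*pi/4)|^2 + 1*|I|^2 + 1*|-2 + 2*exp(-3*I*pi/4) + 2*exp(-I*pi/4) + exp(I*pi/4) + 2*I|^2]
  = (1/8)[(81) + (13 - 8*exp(I*pi/4) - 2*exp(3*I*pi/4) - 10*exp(-I*pi/4)) + (1) + (13 - 10*exp(3*I*pi/4) - 2*exp(-I*pi/4) - 8*exp(-3*I*pi/4)) + (1) + (13 - 10*exp(3*I*pi/4) - 2*exp(-I*pi/4) - 8*exp(-3*I*pi/4)) + (1) + (13 - 8*exp(I*pi/4) - 2*exp(3*I*pi/4) - 10*exp(-I*pi/4))] = 136/8 = 17.
(Exp terms are combined using exp(i*s)*conj(exp(i*t)) = exp(i*(s-t)), and sums of them are collapsed using the identity that for every m > 1 the m distinct m-th roots of unity sum to 0, e.g. 1 + exp(2*I*pi/3) + exp(-2*I*pi/3) = 0.)
A character is irreducible iff <chi, chi> = 1, so this representation is reducible.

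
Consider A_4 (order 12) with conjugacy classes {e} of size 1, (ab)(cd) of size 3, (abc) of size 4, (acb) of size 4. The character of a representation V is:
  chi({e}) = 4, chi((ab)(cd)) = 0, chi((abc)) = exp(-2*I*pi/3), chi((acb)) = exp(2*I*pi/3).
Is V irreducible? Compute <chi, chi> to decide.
Not irreducible (reducible): <chi, chi> = 2 > 1.

Derivation: <chi, chi> = (1/|G|) sum_C |C| * |chi(C)|^2 = (1/12)[1*|4|^2 + 3*|0|^2 + 4*|exp(-2*I*pi/3)|^2 + 4*|exp(2*I*pi/3)|^2]
  = (1/12)[(16) + (0) + (4) + (4)] = 24/12 = 2.
(Exp terms are combined using exp(i*s)*conj(exp(i*t)) = exp(i*(s-t)), and sums of them are collapsed using the identity that for every m > 1 the m distinct m-th roots of unity sum to 0, e.g. 1 + exp(2*I*pi/3) + exp(-2*I*pi/3) = 0.)
A character is irreducible iff <chi, chi> = 1, so this representation is reducible.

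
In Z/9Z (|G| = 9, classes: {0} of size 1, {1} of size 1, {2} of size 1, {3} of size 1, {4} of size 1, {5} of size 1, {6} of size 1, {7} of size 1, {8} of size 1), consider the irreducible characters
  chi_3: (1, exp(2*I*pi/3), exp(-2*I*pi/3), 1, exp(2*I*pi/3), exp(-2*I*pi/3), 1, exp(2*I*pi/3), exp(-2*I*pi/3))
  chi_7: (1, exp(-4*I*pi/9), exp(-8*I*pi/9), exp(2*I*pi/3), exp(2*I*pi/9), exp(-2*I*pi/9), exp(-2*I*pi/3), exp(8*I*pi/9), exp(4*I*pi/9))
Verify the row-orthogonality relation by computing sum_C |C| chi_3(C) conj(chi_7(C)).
Sum = 0; so <chi_3, chi_7> = 0 (distinct irreducibles are orthogonal).

Reasoning: Compute term by term over conjugacy classes (|C| * chi_3(C) * conj(chi_7(C))):
  1*(1)*conj(1) + 1*(exp(2*I*pi/3))*conj(exp(-4*I*pi/9)) + 1*(exp(-2*I*pi/3))*conj(exp(-8*I*pi/9)) + 1*(1)*conj(exp(2*I*pi/3)) + 1*(exp(2*I*pi/3))*conj(exp(2*I*pi/9)) + 1*(exp(-2*I*pi/3))*conj(exp(-2*I*pi/9)) + 1*(1)*conj(exp(-2*I*pi/3)) + 1*(exp(2*I*pi/3))*conj(exp(8*I*pi/9)) + 1*(exp(-2*I*pi/3))*conj(exp(4*I*pi/9))
  = (1) + (exp(-8*I*pi/9)) + (exp(2*I*pi/9)) + (exp(-2*I*pi/3)) + (exp(4*I*pi/9)) + (exp(-4*I*pi/9)) + (exp(2*I*pi/3)) + (exp(-2*I*pi/9)) + (exp(8*I*pi/9))
  = 0.
(Exp terms are combined using exp(i*s)*conj(exp(i*t)) = exp(i*(s-t)), and sums of them are collapsed using the identity that for every m > 1 the m distinct m-th roots of unity sum to 0, e.g. 1 + exp(2*I*pi/3) + exp(-2*I*pi/3) = 0.)
Dividing by |G| = 9 gives 0/9 = 0, matching the row-orthogonality relation <chi_3, chi_7> = [chi_3 = chi_7].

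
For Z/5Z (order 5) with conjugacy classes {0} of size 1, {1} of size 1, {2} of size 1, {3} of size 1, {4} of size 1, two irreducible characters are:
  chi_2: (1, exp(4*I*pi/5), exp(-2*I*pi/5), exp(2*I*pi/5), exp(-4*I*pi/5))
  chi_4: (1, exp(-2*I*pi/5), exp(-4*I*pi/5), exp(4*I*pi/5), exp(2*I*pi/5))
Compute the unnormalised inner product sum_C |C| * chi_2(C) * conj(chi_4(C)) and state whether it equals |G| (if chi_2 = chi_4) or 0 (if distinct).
Sum = 0; so <chi_2, chi_4> = 0 (distinct irreducibles are orthogonal).

Proof sketch: Compute term by term over conjugacy classes (|C| * chi_2(C) * conj(chi_4(C))):
  1*(1)*conj(1) + 1*(exp(4*I*pi/5))*conj(exp(-2*I*pi/5)) + 1*(exp(-2*I*pi/5))*conj(exp(-4*I*pi/5)) + 1*(exp(2*I*pi/5))*conj(exp(4*I*pi/5)) + 1*(exp(-4*I*pi/5))*conj(exp(2*I*pi/5))
  = (1) + (exp(-4*I*pi/5)) + (exp(2*I*pi/5)) + (exp(-2*I*pi/5)) + (exp(4*I*pi/5))
  = 0.
(Exp terms are combined using exp(i*s)*conj(exp(i*t)) = exp(i*(s-t)), and sums of them are collapsed using the identity that for every m > 1 the m distinct m-th roots of unity sum to 0, e.g. 1 + exp(2*I*pi/3) + exp(-2*I*pi/3) = 0.)
Dividing by |G| = 5 gives 0/5 = 0, matching the row-orthogonality relation <chi_2, chi_4> = [chi_2 = chi_4].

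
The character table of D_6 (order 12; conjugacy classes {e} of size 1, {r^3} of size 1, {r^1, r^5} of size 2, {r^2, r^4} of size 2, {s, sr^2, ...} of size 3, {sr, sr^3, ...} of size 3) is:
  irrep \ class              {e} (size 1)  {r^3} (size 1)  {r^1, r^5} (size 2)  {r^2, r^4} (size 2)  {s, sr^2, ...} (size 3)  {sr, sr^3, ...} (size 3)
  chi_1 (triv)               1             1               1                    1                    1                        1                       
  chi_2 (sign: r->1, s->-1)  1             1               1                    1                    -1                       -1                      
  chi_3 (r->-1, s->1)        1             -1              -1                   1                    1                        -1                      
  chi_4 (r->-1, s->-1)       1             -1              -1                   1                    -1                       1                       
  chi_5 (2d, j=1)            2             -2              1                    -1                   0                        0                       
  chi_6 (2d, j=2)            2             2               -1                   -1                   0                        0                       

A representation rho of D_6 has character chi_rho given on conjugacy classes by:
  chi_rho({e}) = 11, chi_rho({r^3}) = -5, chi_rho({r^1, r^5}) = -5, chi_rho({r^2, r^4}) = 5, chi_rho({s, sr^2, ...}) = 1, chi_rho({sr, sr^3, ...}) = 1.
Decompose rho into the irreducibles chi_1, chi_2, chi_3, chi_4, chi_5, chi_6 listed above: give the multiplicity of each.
Multiplicities: chi_1: 1, chi_2: 0, chi_3: 3, chi_4: 3, chi_5: 1, chi_6: 1.

Solution. Use <chi_rho, chi> = (1/|G|) sum_C |C| * chi_rho(C) * conj(chi(C)) with |G| = 12 for each irreducible chi in the table:
  <chi_rho, chi_1> = (1/12)[1*(11)*conj(1) + 1*(-5)*conj(1) + 2*(-5)*conj(1) + 2*(5)*conj(1) + 3*(1)*conj(1) + 3*(1)*conj(1)]
      = (1/12)[(11) + (-5) + (-10) + (10) + (3) + (3)] = 12/12 = 1
  <chi_rho, chi_2> = (1/12)[1*(11)*conj(1) + 1*(-5)*conj(1) + 2*(-5)*conj(1) + 2*(5)*conj(1) + 3*(1)*conj(-1) + 3*(1)*conj(-1)]
      = (1/12)[(11) + (-5) + (-10) + (10) + (-3) + (-3)] = 0/12 = 0
  <chi_rho, chi_3> = (1/12)[1*(11)*conj(1) + 1*(-5)*conj(-1) + 2*(-5)*conj(-1) + 2*(5)*conj(1) + 3*(1)*conj(1) + 3*(1)*conj(-1)]
      = (1/12)[(11) + (5) + (10) + (10) + (3) + (-3)] = 36/12 = 3
  <chi_rho, chi_4> = (1/12)[1*(11)*conj(1) + 1*(-5)*conj(-1) + 2*(-5)*conj(-1) + 2*(5)*conj(1) + 3*(1)*conj(-1) + 3*(1)*conj(1)]
      = (1/12)[(11) + (5) + (10) + (10) + (-3) + (3)] = 36/12 = 3
  <chi_rho, chi_5> = (1/12)[1*(11)*conj(2) + 1*(-5)*conj(-2) + 2*(-5)*conj(1) + 2*(5)*conj(-1) + 3*(1)*conj(0) + 3*(1)*conj(0)]
      = (1/12)[(22) + (10) + (-10) + (-10) + (0) + (0)] = 12/12 = 1
  <chi_rho, chi_6> = (1/12)[1*(11)*conj(2) + 1*(-5)*conj(2) + 2*(-5)*conj(-1) + 2*(5)*conj(-1) + 3*(1)*conj(0) + 3*(1)*conj(0)]
      = (1/12)[(22) + (-10) + (10) + (-10) + (0) + (0)] = 12/12 = 1
Dimension check: dim(rho) = sum (mult * dim) = 1*1 + 0*1 + 3*1 + 3*1 + 1*2 + 1*2 = 11 = chi_rho(e) = 11.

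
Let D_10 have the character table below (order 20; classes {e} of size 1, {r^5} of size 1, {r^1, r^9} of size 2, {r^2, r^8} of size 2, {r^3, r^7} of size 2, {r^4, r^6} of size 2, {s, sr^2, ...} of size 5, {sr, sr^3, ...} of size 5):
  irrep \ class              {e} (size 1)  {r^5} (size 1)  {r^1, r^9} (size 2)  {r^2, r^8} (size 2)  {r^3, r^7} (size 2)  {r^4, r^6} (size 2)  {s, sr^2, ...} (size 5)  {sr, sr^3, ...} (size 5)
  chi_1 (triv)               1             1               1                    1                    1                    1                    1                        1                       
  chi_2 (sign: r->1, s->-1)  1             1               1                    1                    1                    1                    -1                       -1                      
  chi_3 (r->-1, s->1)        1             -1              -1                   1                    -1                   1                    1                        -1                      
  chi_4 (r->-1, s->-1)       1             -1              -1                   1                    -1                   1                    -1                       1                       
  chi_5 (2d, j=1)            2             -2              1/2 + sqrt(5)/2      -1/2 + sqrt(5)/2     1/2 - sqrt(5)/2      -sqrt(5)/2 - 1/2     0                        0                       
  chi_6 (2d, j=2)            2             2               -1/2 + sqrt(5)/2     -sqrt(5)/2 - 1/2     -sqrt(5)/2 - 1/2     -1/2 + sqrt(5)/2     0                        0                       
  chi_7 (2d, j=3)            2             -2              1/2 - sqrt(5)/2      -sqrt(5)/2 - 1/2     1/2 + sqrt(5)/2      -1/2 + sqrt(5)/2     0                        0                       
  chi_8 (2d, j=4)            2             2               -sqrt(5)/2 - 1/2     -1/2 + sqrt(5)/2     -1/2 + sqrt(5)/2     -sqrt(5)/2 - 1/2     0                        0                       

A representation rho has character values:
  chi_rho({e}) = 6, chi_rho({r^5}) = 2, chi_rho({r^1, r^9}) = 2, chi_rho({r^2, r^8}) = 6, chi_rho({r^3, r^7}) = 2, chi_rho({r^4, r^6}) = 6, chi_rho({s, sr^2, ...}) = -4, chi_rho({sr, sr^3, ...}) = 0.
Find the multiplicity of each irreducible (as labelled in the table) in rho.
Multiplicities: chi_1: 1, chi_2: 3, chi_3: 0, chi_4: 2, chi_5: 0, chi_6: 0, chi_7: 0, chi_8: 0.

Explanation: Use <chi_rho, chi> = (1/|G|) sum_C |C| * chi_rho(C) * conj(chi(C)) with |G| = 20 for each irreducible chi in the table:
  <chi_rho, chi_1> = (1/20)[1*(6)*conj(1) + 1*(2)*conj(1) + 2*(2)*conj(1) + 2*(6)*conj(1) + 2*(2)*conj(1) + 2*(6)*conj(1) + 5*(-4)*conj(1) + 5*(0)*conj(1)]
      = (1/20)[(6) + (2) + (4) + (12) + (4) + (12) + (-20) + (0)] = 20/20 = 1
  <chi_rho, chi_2> = (1/20)[1*(6)*conj(1) + 1*(2)*conj(1) + 2*(2)*conj(1) + 2*(6)*conj(1) + 2*(2)*conj(1) + 2*(6)*conj(1) + 5*(-4)*conj(-1) + 5*(0)*conj(-1)]
      = (1/20)[(6) + (2) + (4) + (12) + (4) + (12) + (20) + (0)] = 60/20 = 3
  <chi_rho, chi_3> = (1/20)[1*(6)*conj(1) + 1*(2)*conj(-1) + 2*(2)*conj(-1) + 2*(6)*conj(1) + 2*(2)*conj(-1) + 2*(6)*conj(1) + 5*(-4)*conj(1) + 5*(0)*conj(-1)]
      = (1/20)[(6) + (-2) + (-4) + (12) + (-4) + (12) + (-20) + (0)] = 0/20 = 0
  <chi_rho, chi_4> = (1/20)[1*(6)*conj(1) + 1*(2)*conj(-1) + 2*(2)*conj(-1) + 2*(6)*conj(1) + 2*(2)*conj(-1) + 2*(6)*conj(1) + 5*(-4)*conj(-1) + 5*(0)*conj(1)]
      = (1/20)[(6) + (-2) + (-4) + (12) + (-4) + (12) + (20) + (0)] = 40/20 = 2
  <chi_rho, chi_5> = (1/20)[1*(6)*conj(2) + 1*(2)*conj(-2) + 2*(2)*conj(1/2 + sqrt(5)/2) + 2*(6)*conj(-1/2 + sqrt(5)/2) + 2*(2)*conj(1/2 - sqrt(5)/2) + 2*(6)*conj(-sqrt(5)/2 - 1/2) + 5*(-4)*conj(0) + 5*(0)*conj(0)]
      = (1/20)[(12) + (-4) + (2 + 2*sqrt(5)) + (-6 + 6*sqrt(5)) + (2 - 2*sqrt(5)) + (-6*sqrt(5) - 6) + (0) + (0)] = 0/20 = 0
  <chi_rho, chi_6> = (1/20)[1*(6)*conj(2) + 1*(2)*conj(2) + 2*(2)*conj(-1/2 + sqrt(5)/2) + 2*(6)*conj(-sqrt(5)/2 - 1/2) + 2*(2)*conj(-sqrt(5)/2 - 1/2) + 2*(6)*conj(-1/2 + sqrt(5)/2) + 5*(-4)*conj(0) + 5*(0)*conj(0)]
      = (1/20)[(12) + (4) + (-2 + 2*sqrt(5)) + (-6*sqrt(5) - 6) + (-2*sqrt(5) - 2) + (-6 + 6*sqrt(5)) + (0) + (0)] = 0/20 = 0
  <chi_rho, chi_7> = (1/20)[1*(6)*conj(2) + 1*(2)*conj(-2) + 2*(2)*conj(1/2 - sqrt(5)/2) + 2*(6)*conj(-sqrt(5)/2 - 1/2) + 2*(2)*conj(1/2 + sqrt(5)/2) + 2*(6)*conj(-1/2 + sqrt(5)/2) + 5*(-4)*conj(0) + 5*(0)*conj(0)]
      = (1/20)[(12) + (-4) + (2 - 2*sqrt(5)) + (-6*sqrt(5) - 6) + (2 + 2*sqrt(5)) + (-6 + 6*sqrt(5)) + (0) + (0)] = 0/20 = 0
  <chi_rho, chi_8> = (1/20)[1*(6)*conj(2) + 1*(2)*conj(2) + 2*(2)*conj(-sqrt(5)/2 - 1/2) + 2*(6)*conj(-1/2 + sqrt(5)/2) + 2*(2)*conj(-1/2 + sqrt(5)/2) + 2*(6)*conj(-sqrt(5)/2 - 1/2) + 5*(-4)*conj(0) + 5*(0)*conj(0)]
      = (1/20)[(12) + (4) + (-2*sqrt(5) - 2) + (-6 + 6*sqrt(5)) + (-2 + 2*sqrt(5)) + (-6*sqrt(5) - 6) + (0) + (0)] = 0/20 = 0
Dimension check: dim(rho) = sum (mult * dim) = 1*1 + 3*1 + 0*1 + 2*1 + 0*2 + 0*2 + 0*2 + 0*2 = 6 = chi_rho(e) = 6.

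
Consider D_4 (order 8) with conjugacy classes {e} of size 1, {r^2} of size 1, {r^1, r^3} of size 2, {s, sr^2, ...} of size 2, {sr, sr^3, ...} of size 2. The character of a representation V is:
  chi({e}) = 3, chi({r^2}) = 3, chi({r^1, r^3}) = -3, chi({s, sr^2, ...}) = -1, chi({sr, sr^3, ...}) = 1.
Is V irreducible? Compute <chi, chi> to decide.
Not irreducible (reducible): <chi, chi> = 5 > 1.

Argument: <chi, chi> = (1/|G|) sum_C |C| * |chi(C)|^2 = (1/8)[1*|3|^2 + 1*|3|^2 + 2*|-3|^2 + 2*|-1|^2 + 2*|1|^2]
  = (1/8)[(9) + (9) + (18) + (2) + (2)] = 40/8 = 5.
A character is irreducible iff <chi, chi> = 1, so this representation is reducible.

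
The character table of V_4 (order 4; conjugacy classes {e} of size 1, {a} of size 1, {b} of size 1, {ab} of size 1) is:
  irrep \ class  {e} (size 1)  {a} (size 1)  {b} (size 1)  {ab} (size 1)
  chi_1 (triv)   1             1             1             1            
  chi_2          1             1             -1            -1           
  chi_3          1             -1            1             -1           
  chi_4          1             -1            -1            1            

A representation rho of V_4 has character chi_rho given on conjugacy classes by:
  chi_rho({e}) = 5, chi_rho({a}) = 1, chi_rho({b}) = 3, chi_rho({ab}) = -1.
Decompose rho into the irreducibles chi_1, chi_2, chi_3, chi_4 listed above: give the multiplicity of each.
Multiplicities: chi_1: 2, chi_2: 1, chi_3: 2, chi_4: 0.

Argument: Use <chi_rho, chi> = (1/|G|) sum_C |C| * chi_rho(C) * conj(chi(C)) with |G| = 4 for each irreducible chi in the table:
  <chi_rho, chi_1> = (1/4)[1*(5)*conj(1) + 1*(1)*conj(1) + 1*(3)*conj(1) + 1*(-1)*conj(1)]
      = (1/4)[(5) + (1) + (3) + (-1)] = 8/4 = 2
  <chi_rho, chi_2> = (1/4)[1*(5)*conj(1) + 1*(1)*conj(1) + 1*(3)*conj(-1) + 1*(-1)*conj(-1)]
      = (1/4)[(5) + (1) + (-3) + (1)] = 4/4 = 1
  <chi_rho, chi_3> = (1/4)[1*(5)*conj(1) + 1*(1)*conj(-1) + 1*(3)*conj(1) + 1*(-1)*conj(-1)]
      = (1/4)[(5) + (-1) + (3) + (1)] = 8/4 = 2
  <chi_rho, chi_4> = (1/4)[1*(5)*conj(1) + 1*(1)*conj(-1) + 1*(3)*conj(-1) + 1*(-1)*conj(1)]
      = (1/4)[(5) + (-1) + (-3) + (-1)] = 0/4 = 0
Dimension check: dim(rho) = sum (mult * dim) = 2*1 + 1*1 + 2*1 + 0*1 = 5 = chi_rho(e) = 5.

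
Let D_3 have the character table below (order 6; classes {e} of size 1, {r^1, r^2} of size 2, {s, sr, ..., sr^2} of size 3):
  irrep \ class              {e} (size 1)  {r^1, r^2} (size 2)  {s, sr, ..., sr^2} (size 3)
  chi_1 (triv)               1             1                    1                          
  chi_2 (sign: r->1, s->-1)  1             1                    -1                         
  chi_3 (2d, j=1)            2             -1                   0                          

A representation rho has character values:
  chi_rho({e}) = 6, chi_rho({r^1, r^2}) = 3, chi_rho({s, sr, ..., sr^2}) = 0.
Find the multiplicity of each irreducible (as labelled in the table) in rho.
Multiplicities: chi_1: 2, chi_2: 2, chi_3: 1.

Reasoning: Use <chi_rho, chi> = (1/|G|) sum_C |C| * chi_rho(C) * conj(chi(C)) with |G| = 6 for each irreducible chi in the table:
  <chi_rho, chi_1> = (1/6)[1*(6)*conj(1) + 2*(3)*conj(1) + 3*(0)*conj(1)]
      = (1/6)[(6) + (6) + (0)] = 12/6 = 2
  <chi_rho, chi_2> = (1/6)[1*(6)*conj(1) + 2*(3)*conj(1) + 3*(0)*conj(-1)]
      = (1/6)[(6) + (6) + (0)] = 12/6 = 2
  <chi_rho, chi_3> = (1/6)[1*(6)*conj(2) + 2*(3)*conj(-1) + 3*(0)*conj(0)]
      = (1/6)[(12) + (-6) + (0)] = 6/6 = 1
Dimension check: dim(rho) = sum (mult * dim) = 2*1 + 2*1 + 1*2 = 6 = chi_rho(e) = 6.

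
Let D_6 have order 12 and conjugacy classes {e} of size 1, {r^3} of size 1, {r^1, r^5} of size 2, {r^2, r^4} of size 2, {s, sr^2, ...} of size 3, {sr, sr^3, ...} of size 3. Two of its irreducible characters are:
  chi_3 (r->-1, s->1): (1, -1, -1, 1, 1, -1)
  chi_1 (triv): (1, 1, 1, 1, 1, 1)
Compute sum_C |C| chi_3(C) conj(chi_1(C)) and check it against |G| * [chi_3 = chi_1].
Sum = 0; so <chi_3, chi_1> = 0 (distinct irreducibles are orthogonal).

Compute term by term over conjugacy classes (|C| * chi_3(C) * conj(chi_1(C))):
  1*(1)*conj(1) + 1*(-1)*conj(1) + 2*(-1)*conj(1) + 2*(1)*conj(1) + 3*(1)*conj(1) + 3*(-1)*conj(1)
  = (1) + (-1) + (-2) + (2) + (3) + (-3)
  = 0.
Dividing by |G| = 12 gives 0/12 = 0, matching the row-orthogonality relation <chi_3, chi_1> = [chi_3 = chi_1].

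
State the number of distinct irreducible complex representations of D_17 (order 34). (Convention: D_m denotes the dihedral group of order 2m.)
10

The number of irreducible complex representations of a finite group equals its number of conjugacy classes. D_17 has 10 conjugacy classes ((n+3)/2 for n odd), so D_17 (order 34) has exactly 10 irreducible complex representations.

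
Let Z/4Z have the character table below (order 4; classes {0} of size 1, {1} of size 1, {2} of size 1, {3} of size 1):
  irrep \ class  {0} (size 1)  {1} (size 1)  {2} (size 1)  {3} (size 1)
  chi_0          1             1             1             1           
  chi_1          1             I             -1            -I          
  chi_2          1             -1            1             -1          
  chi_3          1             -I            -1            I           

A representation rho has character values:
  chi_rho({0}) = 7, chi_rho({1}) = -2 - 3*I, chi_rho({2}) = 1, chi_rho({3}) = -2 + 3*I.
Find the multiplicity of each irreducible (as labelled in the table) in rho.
Multiplicities: chi_0: 1, chi_1: 0, chi_2: 3, chi_3: 3.

Solution. Use <chi_rho, chi> = (1/|G|) sum_C |C| * chi_rho(C) * conj(chi(C)) with |G| = 4 for each irreducible chi in the table:
  <chi_rho, chi_0> = (1/4)[1*(7)*conj(1) + 1*(-2 - 3*I)*conj(1) + 1*(1)*conj(1) + 1*(-2 + 3*I)*conj(1)]
      = (1/4)[(7) + (-2 - 3*I) + (1) + (-2 + 3*I)] = 4/4 = 1
  <chi_rho, chi_1> = (1/4)[1*(7)*conj(1) + 1*(-2 - 3*I)*conj(I) + 1*(1)*conj(-1) + 1*(-2 + 3*I)*conj(-I)]
      = (1/4)[(7) + (-3 + 2*I) + (-1) + (-3 - 2*I)] = 0/4 = 0
  <chi_rho, chi_2> = (1/4)[1*(7)*conj(1) + 1*(-2 - 3*I)*conj(-1) + 1*(1)*conj(1) + 1*(-2 + 3*I)*conj(-1)]
      = (1/4)[(7) + (2 + 3*I) + (1) + (2 - 3*I)] = 12/4 = 3
  <chi_rho, chi_3> = (1/4)[1*(7)*conj(1) + 1*(-2 - 3*I)*conj(-I) + 1*(1)*conj(-1) + 1*(-2 + 3*I)*conj(I)]
      = (1/4)[(7) + (3 - 2*I) + (-1) + (3 + 2*I)] = 12/4 = 3
(Exp terms are combined using exp(i*s)*conj(exp(i*t)) = exp(i*(s-t)), and sums of them are collapsed using the identity that for every m > 1 the m distinct m-th roots of unity sum to 0, e.g. 1 + exp(2*I*pi/3) + exp(-2*I*pi/3) = 0.)
Dimension check: dim(rho) = sum (mult * dim) = 1*1 + 0*1 + 3*1 + 3*1 = 7 = chi_rho(e) = 7.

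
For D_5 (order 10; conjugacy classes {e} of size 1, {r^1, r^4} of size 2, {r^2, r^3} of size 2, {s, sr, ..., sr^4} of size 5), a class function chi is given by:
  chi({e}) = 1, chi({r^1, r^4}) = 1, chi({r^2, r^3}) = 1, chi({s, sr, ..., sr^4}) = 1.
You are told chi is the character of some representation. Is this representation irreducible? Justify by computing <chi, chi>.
Irreducible: <chi, chi> = 1.

<chi, chi> = (1/|G|) sum_C |C| * |chi(C)|^2 = (1/10)[1*|1|^2 + 2*|1|^2 + 2*|1|^2 + 5*|1|^2]
  = (1/10)[(1) + (2) + (2) + (5)] = 10/10 = 1.
A character is irreducible iff <chi, chi> = 1, so this representation is irreducible.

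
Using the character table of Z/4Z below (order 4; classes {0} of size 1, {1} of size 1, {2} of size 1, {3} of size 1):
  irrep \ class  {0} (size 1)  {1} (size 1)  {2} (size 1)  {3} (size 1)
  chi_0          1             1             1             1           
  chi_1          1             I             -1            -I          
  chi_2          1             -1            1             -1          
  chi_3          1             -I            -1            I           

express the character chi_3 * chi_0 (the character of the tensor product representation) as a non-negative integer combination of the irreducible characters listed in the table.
chi_3 tensor chi_0 = chi_3 (all other irreducibles have multiplicity 0).

Why: The character of a tensor product is the pointwise product (chi_3 * chi_0)(C) = chi_3(C) * chi_0(C):
  {0}: (1)*(1), {1}: (-I)*(1), {2}: (-1)*(1), {3}: (I)*(1)
so (chi_3 * chi_0) takes values
  {0} -> 1, {1} -> -I, {2} -> -1, {3} -> I.
Now take the inner product of this character with each irreducible chi from the table, <chi_3*chi_0, chi> = (1/4) sum_C |C| (chi_3*chi_0)(C) conj(chi(C)):
  <chi_3*chi_0, chi_0> = (1/4)[1*(1)*conj(1) + 1*(-I)*conj(1) + 1*(-1)*conj(1) + 1*(I)*conj(1)]
      = (1/4)[(1) + (-I) + (-1) + (I)] = 0/4 = 0
  <chi_3*chi_0, chi_1> = (1/4)[1*(1)*conj(1) + 1*(-I)*conj(I) + 1*(-1)*conj(-1) + 1*(I)*conj(-I)]
      = (1/4)[(1) + (-1) + (1) + (-1)] = 0/4 = 0
  <chi_3*chi_0, chi_2> = (1/4)[1*(1)*conj(1) + 1*(-I)*conj(-1) + 1*(-1)*conj(1) + 1*(I)*conj(-1)]
      = (1/4)[(1) + (I) + (-1) + (-I)] = 0/4 = 0
  <chi_3*chi_0, chi_3> = (1/4)[1*(1)*conj(1) + 1*(-I)*conj(-I) + 1*(-1)*conj(-1) + 1*(I)*conj(I)]
      = (1/4)[(1) + (1) + (1) + (1)] = 4/4 = 1
(Exp terms are combined using exp(i*s)*conj(exp(i*t)) = exp(i*(s-t)), and sums of them are collapsed using the identity that for every m > 1 the m distinct m-th roots of unity sum to 0, e.g. 1 + exp(2*I*pi/3) + exp(-2*I*pi/3) = 0.)
Hence the multiplicities are chi_3: 1. Dimension check: dim(chi_3)*dim(chi_0) = 1*1 = 1 and sum (mult * dim) = 1*1 = 1.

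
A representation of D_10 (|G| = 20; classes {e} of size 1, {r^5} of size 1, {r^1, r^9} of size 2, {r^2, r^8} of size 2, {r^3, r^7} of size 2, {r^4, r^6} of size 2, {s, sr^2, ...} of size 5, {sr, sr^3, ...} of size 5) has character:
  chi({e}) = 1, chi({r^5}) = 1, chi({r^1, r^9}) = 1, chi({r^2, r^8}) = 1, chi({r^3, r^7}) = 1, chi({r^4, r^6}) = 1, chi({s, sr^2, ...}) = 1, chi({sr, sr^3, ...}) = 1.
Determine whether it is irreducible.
Irreducible: <chi, chi> = 1.

Justification: <chi, chi> = (1/|G|) sum_C |C| * |chi(C)|^2 = (1/20)[1*|1|^2 + 1*|1|^2 + 2*|1|^2 + 2*|1|^2 + 2*|1|^2 + 2*|1|^2 + 5*|1|^2 + 5*|1|^2]
  = (1/20)[(1) + (1) + (2) + (2) + (2) + (2) + (5) + (5)] = 20/20 = 1.
A character is irreducible iff <chi, chi> = 1, so this representation is irreducible.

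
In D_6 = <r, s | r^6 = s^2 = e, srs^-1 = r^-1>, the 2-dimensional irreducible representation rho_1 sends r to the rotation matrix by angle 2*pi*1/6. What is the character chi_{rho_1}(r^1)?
chi_{rho_1}(r^1) = 2*cos(2*pi*1*1/6) = 1

Derivation: rho_1(r^1) is rotation by angle 2*pi*1*1/6, whose trace is 2*cos(2*pi*1*1/6) = 1.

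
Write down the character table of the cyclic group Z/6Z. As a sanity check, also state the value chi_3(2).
Character table of Z/6Z (irreps indexed chi_0,...,chi_5 with chi_k(m) = zeta_6^(k*m), zeta_6 = exp(2*pi*i/6)):
  irrep \ class  {0} (size 1)  {1} (size 1)    {2} (size 1)    {3} (size 1)  {4} (size 1)    {5} (size 1)  
  chi_0          1             1               1               1             1               1             
  chi_1          1             exp(I*pi/3)     exp(2*I*pi/3)   -1            exp(-2*I*pi/3)  exp(-I*pi/3)  
  chi_2          1             exp(2*I*pi/3)   exp(-2*I*pi/3)  1             exp(2*I*pi/3)   exp(-2*I*pi/3)
  chi_3          1             -1              1               -1            1               -1            
  chi_4          1             exp(-2*I*pi/3)  exp(2*I*pi/3)   1             exp(-2*I*pi/3)  exp(2*I*pi/3) 
  chi_5          1             exp(-I*pi/3)    exp(-2*I*pi/3)  -1            exp(2*I*pi/3)   exp(I*pi/3)   

Spot check: chi_3(2) = zeta_6^(3*2) = zeta_6^6 = 1.

Argument: Z/6Z is abelian, so all 6 irreducible complex representations are 1-dimensional. They are given by chi_k(m) = zeta_6^(k*m) for k = 0,...,5. Row orthogonality: sum_m chi_k(m) conj(chi_l(m)) = 6 * [k = l].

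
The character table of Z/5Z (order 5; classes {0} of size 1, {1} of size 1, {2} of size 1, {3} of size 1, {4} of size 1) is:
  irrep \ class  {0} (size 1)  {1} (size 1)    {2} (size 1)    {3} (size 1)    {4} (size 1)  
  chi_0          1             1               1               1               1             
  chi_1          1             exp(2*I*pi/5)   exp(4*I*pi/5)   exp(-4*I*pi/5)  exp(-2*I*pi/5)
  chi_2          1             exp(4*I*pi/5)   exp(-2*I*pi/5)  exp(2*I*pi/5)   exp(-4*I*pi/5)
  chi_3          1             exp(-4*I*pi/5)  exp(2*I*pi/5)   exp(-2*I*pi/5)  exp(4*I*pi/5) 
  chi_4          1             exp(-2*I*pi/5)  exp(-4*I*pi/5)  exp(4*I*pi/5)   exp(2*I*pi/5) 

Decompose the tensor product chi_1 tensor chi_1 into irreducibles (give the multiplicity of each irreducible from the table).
chi_1 tensor chi_1 = chi_2 (all other irreducibles have multiplicity 0).

Solution. The character of a tensor product is the pointwise product (chi_1 * chi_1)(C) = chi_1(C) * chi_1(C):
  {0}: (1)*(1), {1}: (exp(2*I*pi/5))*(exp(2*I*pi/5)), {2}: (exp(4*I*pi/5))*(exp(4*I*pi/5)), {3}: (exp(-4*I*pi/5))*(exp(-4*I*pi/5)), {4}: (exp(-2*I*pi/5))*(exp(-2*I*pi/5))
so (chi_1 * chi_1) takes values
  {0} -> 1, {1} -> exp(4*I*pi/5), {2} -> exp(-2*I*pi/5), {3} -> exp(2*I*pi/5), {4} -> exp(-4*I*pi/5).
Now take the inner product of this character with each irreducible chi from the table, <chi_1*chi_1, chi> = (1/5) sum_C |C| (chi_1*chi_1)(C) conj(chi(C)):
  <chi_1*chi_1, chi_0> = (1/5)[1*(1)*conj(1) + 1*(exp(4*I*pi/5))*conj(1) + 1*(exp(-2*I*pi/5))*conj(1) + 1*(exp(2*I*pi/5))*conj(1) + 1*(exp(-4*I*pi/5))*conj(1)]
      = (1/5)[(1) + (exp(4*I*pi/5)) + (exp(-2*I*pi/5)) + (exp(2*I*pi/5)) + (exp(-4*I*pi/5))] = 0/5 = 0
  <chi_1*chi_1, chi_1> = (1/5)[1*(1)*conj(1) + 1*(exp(4*I*pi/5))*conj(exp(2*I*pi/5)) + 1*(exp(-2*I*pi/5))*conj(exp(4*I*pi/5)) + 1*(exp(2*I*pi/5))*conj(exp(-4*I*pi/5)) + 1*(exp(-4*I*pi/5))*conj(exp(-2*I*pi/5))]
      = (1/5)[(1) + (exp(2*I*pi/5)) + (exp(4*I*pi/5)) + (exp(-4*I*pi/5)) + (exp(-2*I*pi/5))] = 0/5 = 0
  <chi_1*chi_1, chi_2> = (1/5)[1*(1)*conj(1) + 1*(exp(4*I*pi/5))*conj(exp(4*I*pi/5)) + 1*(exp(-2*I*pi/5))*conj(exp(-2*I*pi/5)) + 1*(exp(2*I*pi/5))*conj(exp(2*I*pi/5)) + 1*(exp(-4*I*pi/5))*conj(exp(-4*I*pi/5))]
      = (1/5)[(1) + (1) + (1) + (1) + (1)] = 5/5 = 1
  <chi_1*chi_1, chi_3> = (1/5)[1*(1)*conj(1) + 1*(exp(4*I*pi/5))*conj(exp(-4*I*pi/5)) + 1*(exp(-2*I*pi/5))*conj(exp(2*I*pi/5)) + 1*(exp(2*I*pi/5))*conj(exp(-2*I*pi/5)) + 1*(exp(-4*I*pi/5))*conj(exp(4*I*pi/5))]
      = (1/5)[(1) + (exp(-2*I*pi/5)) + (exp(-4*I*pi/5)) + (exp(4*I*pi/5)) + (exp(2*I*pi/5))] = 0/5 = 0
  <chi_1*chi_1, chi_4> = (1/5)[1*(1)*conj(1) + 1*(exp(4*I*pi/5))*conj(exp(-2*I*pi/5)) + 1*(exp(-2*I*pi/5))*conj(exp(-4*I*pi/5)) + 1*(exp(2*I*pi/5))*conj(exp(4*I*pi/5)) + 1*(exp(-4*I*pi/5))*conj(exp(2*I*pi/5))]
      = (1/5)[(1) + (exp(-4*I*pi/5)) + (exp(2*I*pi/5)) + (exp(-2*I*pi/5)) + (exp(4*I*pi/5))] = 0/5 = 0
(Exp terms are combined using exp(i*s)*conj(exp(i*t)) = exp(i*(s-t)), and sums of them are collapsed using the identity that for every m > 1 the m distinct m-th roots of unity sum to 0, e.g. 1 + exp(2*I*pi/3) + exp(-2*I*pi/3) = 0.)
Hence the multiplicities are chi_2: 1. Dimension check: dim(chi_1)*dim(chi_1) = 1*1 = 1 and sum (mult * dim) = 1*1 = 1.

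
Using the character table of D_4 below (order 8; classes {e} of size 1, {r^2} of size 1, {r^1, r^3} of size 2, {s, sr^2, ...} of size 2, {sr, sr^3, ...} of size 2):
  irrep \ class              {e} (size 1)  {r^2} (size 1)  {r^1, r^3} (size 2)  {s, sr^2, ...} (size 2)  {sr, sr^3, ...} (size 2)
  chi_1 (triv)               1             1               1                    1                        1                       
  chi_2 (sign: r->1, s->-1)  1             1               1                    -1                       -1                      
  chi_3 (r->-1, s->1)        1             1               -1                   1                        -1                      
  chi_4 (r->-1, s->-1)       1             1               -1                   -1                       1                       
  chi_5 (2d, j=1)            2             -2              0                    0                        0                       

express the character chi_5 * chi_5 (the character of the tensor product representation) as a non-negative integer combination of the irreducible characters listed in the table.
chi_5 tensor chi_5 = chi_1 + chi_2 + chi_3 + chi_4 (all other irreducibles have multiplicity 0).

Why: The character of a tensor product is the pointwise product (chi_5 * chi_5)(C) = chi_5(C) * chi_5(C):
  {e}: (2)*(2), {r^2}: (-2)*(-2), {r^1, r^3}: (0)*(0), {s, sr^2, ...}: (0)*(0), {sr, sr^3, ...}: (0)*(0)
so (chi_5 * chi_5) takes values
  {e} -> 4, {r^2} -> 4, {r^1, r^3} -> 0, {s, sr^2, ...} -> 0, {sr, sr^3, ...} -> 0.
Now take the inner product of this character with each irreducible chi from the table, <chi_5*chi_5, chi> = (1/8) sum_C |C| (chi_5*chi_5)(C) conj(chi(C)):
  <chi_5*chi_5, chi_1> = (1/8)[1*(4)*conj(1) + 1*(4)*conj(1) + 2*(0)*conj(1) + 2*(0)*conj(1) + 2*(0)*conj(1)]
      = (1/8)[(4) + (4) + (0) + (0) + (0)] = 8/8 = 1
  <chi_5*chi_5, chi_2> = (1/8)[1*(4)*conj(1) + 1*(4)*conj(1) + 2*(0)*conj(1) + 2*(0)*conj(-1) + 2*(0)*conj(-1)]
      = (1/8)[(4) + (4) + (0) + (0) + (0)] = 8/8 = 1
  <chi_5*chi_5, chi_3> = (1/8)[1*(4)*conj(1) + 1*(4)*conj(1) + 2*(0)*conj(-1) + 2*(0)*conj(1) + 2*(0)*conj(-1)]
      = (1/8)[(4) + (4) + (0) + (0) + (0)] = 8/8 = 1
  <chi_5*chi_5, chi_4> = (1/8)[1*(4)*conj(1) + 1*(4)*conj(1) + 2*(0)*conj(-1) + 2*(0)*conj(-1) + 2*(0)*conj(1)]
      = (1/8)[(4) + (4) + (0) + (0) + (0)] = 8/8 = 1
  <chi_5*chi_5, chi_5> = (1/8)[1*(4)*conj(2) + 1*(4)*conj(-2) + 2*(0)*conj(0) + 2*(0)*conj(0) + 2*(0)*conj(0)]
      = (1/8)[(8) + (-8) + (0) + (0) + (0)] = 0/8 = 0
Hence the multiplicities are chi_1: 1, chi_2: 1, chi_3: 1, chi_4: 1. Dimension check: dim(chi_5)*dim(chi_5) = 2*2 = 4 and sum (mult * dim) = 1*1 + 1*1 + 1*1 + 1*1 = 4.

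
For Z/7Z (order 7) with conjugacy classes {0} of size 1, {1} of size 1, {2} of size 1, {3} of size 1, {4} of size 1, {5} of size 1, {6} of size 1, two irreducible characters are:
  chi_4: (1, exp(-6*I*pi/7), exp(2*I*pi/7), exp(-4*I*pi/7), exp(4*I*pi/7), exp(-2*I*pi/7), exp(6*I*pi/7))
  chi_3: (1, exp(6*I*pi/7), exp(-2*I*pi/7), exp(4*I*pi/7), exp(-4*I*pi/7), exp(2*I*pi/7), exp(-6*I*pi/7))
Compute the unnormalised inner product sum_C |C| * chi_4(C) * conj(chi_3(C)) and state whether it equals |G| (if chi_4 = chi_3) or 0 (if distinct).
Sum = 0; so <chi_4, chi_3> = 0 (distinct irreducibles are orthogonal).

Argument: Compute term by term over conjugacy classes (|C| * chi_4(C) * conj(chi_3(C))):
  1*(1)*conj(1) + 1*(exp(-6*I*pi/7))*conj(exp(6*I*pi/7)) + 1*(exp(2*I*pi/7))*conj(exp(-2*I*pi/7)) + 1*(exp(-4*I*pi/7))*conj(exp(4*I*pi/7)) + 1*(exp(4*I*pi/7))*conj(exp(-4*I*pi/7)) + 1*(exp(-2*I*pi/7))*conj(exp(2*I*pi/7)) + 1*(exp(6*I*pi/7))*conj(exp(-6*I*pi/7))
  = (1) + (exp(2*I*pi/7)) + (exp(4*I*pi/7)) + (exp(6*I*pi/7)) + (exp(-6*I*pi/7)) + (exp(-4*I*pi/7)) + (exp(-2*I*pi/7))
  = 0.
(Exp terms are combined using exp(i*s)*conj(exp(i*t)) = exp(i*(s-t)), and sums of them are collapsed using the identity that for every m > 1 the m distinct m-th roots of unity sum to 0, e.g. 1 + exp(2*I*pi/3) + exp(-2*I*pi/3) = 0.)
Dividing by |G| = 7 gives 0/7 = 0, matching the row-orthogonality relation <chi_4, chi_3> = [chi_4 = chi_3].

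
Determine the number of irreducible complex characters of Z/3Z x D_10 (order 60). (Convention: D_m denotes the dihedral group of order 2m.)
24

Solution. The number of irreducible complex representations of a finite group equals its number of conjugacy classes. For a direct product, #classes(G x H) = #classes(G) * #classes(H). Z/3Z has 3 classes (abelian), D_10 has 8 classes, so 3 * 8 = 24, so Z/3Z x D_10 (order 60) has exactly 24 irreducible complex representations.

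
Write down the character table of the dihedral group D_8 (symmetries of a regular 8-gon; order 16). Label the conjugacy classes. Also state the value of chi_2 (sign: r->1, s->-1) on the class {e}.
Conjugacy classes: {e} of size 1, {r^4} of size 1, {r^1, r^7} of size 2, {r^2, r^6} of size 2, {r^3, r^5} of size 2, {s, sr^2, ...} of size 4, {sr, sr^3, ...} of size 4.
Character table:
  irrep \ class              {e} (size 1)  {r^4} (size 1)  {r^1, r^7} (size 2)  {r^2, r^6} (size 2)  {r^3, r^5} (size 2)  {s, sr^2, ...} (size 4)  {sr, sr^3, ...} (size 4)
  chi_1 (triv)               1             1               1                    1                    1                    1                        1                       
  chi_2 (sign: r->1, s->-1)  1             1               1                    1                    1                    -1                       -1                      
  chi_3 (r->-1, s->1)        1             1               -1                   1                    -1                   1                        -1                      
  chi_4 (r->-1, s->-1)       1             1               -1                   1                    -1                   -1                       1                       
  chi_5 (2d, j=1)            2             -2              sqrt(2)              0                    -sqrt(2)             0                        0                       
  chi_6 (2d, j=2)            2             2               0                    -2                   0                    0                        0                       
  chi_7 (2d, j=3)            2             -2              -sqrt(2)             0                    sqrt(2)              0                        0                       

Spot check: chi_2 (sign: r->1, s->-1) on {e} = 1.

Why: D_8 has order 2*8 = 16 with 7 conjugacy classes, hence 7 irreducibles. Sum of squared dims 1 + 1 + 1 + 1 + 4 + 4 + 4 = 16 = |G|. Linear characters come from the abelianisation; the 2-dimensional irreps have character r^k -> 2*cos(2*pi*j*k/8), reflections -> 0.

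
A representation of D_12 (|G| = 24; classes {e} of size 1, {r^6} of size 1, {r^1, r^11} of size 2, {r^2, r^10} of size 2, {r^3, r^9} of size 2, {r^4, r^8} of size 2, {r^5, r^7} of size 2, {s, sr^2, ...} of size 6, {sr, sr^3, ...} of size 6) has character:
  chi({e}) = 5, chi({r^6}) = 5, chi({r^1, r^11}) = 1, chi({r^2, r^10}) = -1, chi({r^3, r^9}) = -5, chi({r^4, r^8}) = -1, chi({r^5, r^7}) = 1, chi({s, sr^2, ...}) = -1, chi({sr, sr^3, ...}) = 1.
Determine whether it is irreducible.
Not irreducible (reducible): <chi, chi> = 5 > 1.

Justification: <chi, chi> = (1/|G|) sum_C |C| * |chi(C)|^2 = (1/24)[1*|5|^2 + 1*|5|^2 + 2*|1|^2 + 2*|-1|^2 + 2*|-5|^2 + 2*|-1|^2 + 2*|1|^2 + 6*|-1|^2 + 6*|1|^2]
  = (1/24)[(25) + (25) + (2) + (2) + (50) + (2) + (2) + (6) + (6)] = 120/24 = 5.
A character is irreducible iff <chi, chi> = 1, so this representation is reducible.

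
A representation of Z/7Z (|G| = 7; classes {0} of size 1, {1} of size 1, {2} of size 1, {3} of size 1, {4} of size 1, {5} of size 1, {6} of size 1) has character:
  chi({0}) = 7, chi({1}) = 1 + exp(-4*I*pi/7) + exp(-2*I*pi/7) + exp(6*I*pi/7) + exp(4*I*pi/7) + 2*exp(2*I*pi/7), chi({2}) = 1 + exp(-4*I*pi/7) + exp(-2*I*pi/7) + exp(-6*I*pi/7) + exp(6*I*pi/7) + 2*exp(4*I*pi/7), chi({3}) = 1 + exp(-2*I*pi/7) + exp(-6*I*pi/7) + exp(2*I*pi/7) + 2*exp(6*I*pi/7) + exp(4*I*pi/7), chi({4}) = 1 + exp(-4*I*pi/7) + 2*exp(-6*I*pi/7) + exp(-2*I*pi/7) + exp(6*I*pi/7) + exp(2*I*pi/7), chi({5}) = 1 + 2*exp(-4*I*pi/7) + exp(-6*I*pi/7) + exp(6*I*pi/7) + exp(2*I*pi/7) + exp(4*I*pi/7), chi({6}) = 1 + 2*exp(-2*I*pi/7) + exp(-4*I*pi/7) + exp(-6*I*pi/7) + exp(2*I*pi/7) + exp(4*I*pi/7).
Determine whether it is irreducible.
Not irreducible (reducible): <chi, chi> = 9 > 1.

Explanation: <chi, chi> = (1/|G|) sum_C |C| * |chi(C)|^2 = (1/7)[1*|7|^2 + 1*|1 + exp(-4*I*pi/7) + exp(-2*I*pi/7) + exp(6*I*pi/7) + exp(4*I*pi/7) + 2*exp(2*I*pi/7)|^2 + 1*|1 + exp(-4*I*pi/7) + exp(-2*I*pi/7) + exp(-6*I*pi/7) + exp(6*I*pi/7) + 2*exp(4*I*pi/7)|^2 + 1*|1 + exp(-2*I*pi/7) + exp(-6*I*pi/7) + exp(2*I*pi/7) + 2*exp(6*I*pi/7) + exp(4*I*pi/7)|^2 + 1*|1 + exp(-4*I*pi/7) + 2*exp(-6*I*pi/7) + exp(-2*I*pi/7) + exp(6*I*pi/7) + exp(2*I*pi/7)|^2 + 1*|1 + 2*exp(-4*I*pi/7) + exp(-6*I*pi/7) + exp(6*I*pi/7) + exp(2*I*pi/7) + exp(4*I*pi/7)|^2 + 1*|1 + 2*exp(-2*I*pi/7) + exp(-4*I*pi/7) + exp(-6*I*pi/7) + exp(2*I*pi/7) + exp(4*I*pi/7)|^2]
  = (1/7)[(49) + (9 + 7*exp(-4*I*pi/7) + 7*exp(-2*I*pi/7) + 6*exp(-6*I*pi/7) + 6*exp(6*I*pi/7) + 7*exp(2*I*pi/7) + 7*exp(4*I*pi/7)) + (9 + 7*exp(-4*I*pi/7) + 6*exp(-2*I*pi/7) + 7*exp(-6*I*pi/7) + 7*exp(6*I*pi/7) + 6*exp(2*I*pi/7) + 7*exp(4*I*pi/7)) + (9 + 6*exp(-4*I*pi/7) + 7*exp(-2*I*pi/7) + 7*exp(-6*I*pi/7) + 7*exp(6*I*pi/7) + 7*exp(2*I*pi/7) + 6*exp(4*I*pi/7)) + (9 + 6*exp(-4*I*pi/7) + 7*exp(-2*I*pi/7) + 7*exp(-6*I*pi/7) + 7*exp(6*I*pi/7) + 7*exp(2*I*pi/7) + 6*exp(4*I*pi/7)) + (9 + 7*exp(-4*I*pi/7) + 6*exp(-2*I*pi/7) + 7*exp(-6*I*pi/7) + 7*exp(6*I*pi/7) + 6*exp(2*I*pi/7) + 7*exp(4*I*pi/7)) + (9 + 7*exp(-4*I*pi/7) + 7*exp(-2*I*pi/7) + 6*exp(-6*I*pi/7) + 6*exp(6*I*pi/7) + 7*exp(2*I*pi/7) + 7*exp(4*I*pi/7))] = 63/7 = 9.
(Exp terms are combined using exp(i*s)*conj(exp(i*t)) = exp(i*(s-t)), and sums of them are collapsed using the identity that for every m > 1 the m distinct m-th roots of unity sum to 0, e.g. 1 + exp(2*I*pi/3) + exp(-2*I*pi/3) = 0.)
A character is irreducible iff <chi, chi> = 1, so this representation is reducible.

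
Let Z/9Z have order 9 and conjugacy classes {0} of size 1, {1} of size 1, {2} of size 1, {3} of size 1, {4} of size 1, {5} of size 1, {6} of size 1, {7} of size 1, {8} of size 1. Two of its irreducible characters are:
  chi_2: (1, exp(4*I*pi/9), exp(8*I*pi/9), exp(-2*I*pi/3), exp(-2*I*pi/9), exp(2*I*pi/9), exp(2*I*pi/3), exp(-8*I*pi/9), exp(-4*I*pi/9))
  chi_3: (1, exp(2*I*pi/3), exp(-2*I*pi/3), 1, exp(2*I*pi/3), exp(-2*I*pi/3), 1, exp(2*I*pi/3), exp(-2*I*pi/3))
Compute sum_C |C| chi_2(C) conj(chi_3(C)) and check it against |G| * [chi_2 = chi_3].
Sum = 0; so <chi_2, chi_3> = 0 (distinct irreducibles are orthogonal).

Derivation: Compute term by term over conjugacy classes (|C| * chi_2(C) * conj(chi_3(C))):
  1*(1)*conj(1) + 1*(exp(4*I*pi/9))*conj(exp(2*I*pi/3)) + 1*(exp(8*I*pi/9))*conj(exp(-2*I*pi/3)) + 1*(exp(-2*I*pi/3))*conj(1) + 1*(exp(-2*I*pi/9))*conj(exp(2*I*pi/3)) + 1*(exp(2*I*pi/9))*conj(exp(-2*I*pi/3)) + 1*(exp(2*I*pi/3))*conj(1) + 1*(exp(-8*I*pi/9))*conj(exp(2*I*pi/3)) + 1*(exp(-4*I*pi/9))*conj(exp(-2*I*pi/3))
  = (1) + (exp(-2*I*pi/9)) + (exp(-4*I*pi/9)) + (exp(-2*I*pi/3)) + (exp(-8*I*pi/9)) + (exp(8*I*pi/9)) + (exp(2*I*pi/3)) + (exp(4*I*pi/9)) + (exp(2*I*pi/9))
  = 0.
(Exp terms are combined using exp(i*s)*conj(exp(i*t)) = exp(i*(s-t)), and sums of them are collapsed using the identity that for every m > 1 the m distinct m-th roots of unity sum to 0, e.g. 1 + exp(2*I*pi/3) + exp(-2*I*pi/3) = 0.)
Dividing by |G| = 9 gives 0/9 = 0, matching the row-orthogonality relation <chi_2, chi_3> = [chi_2 = chi_3].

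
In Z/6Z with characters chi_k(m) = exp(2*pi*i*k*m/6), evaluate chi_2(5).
chi_2(5) = zeta_6^10 = exp(-2*I*pi/3)

Reasoning: chi_2(5) = zeta_6^(2*5) = zeta_6^10. Since zeta_6^6 = 1, this equals zeta_6^4 = exp(2*pi*i*4/6) = exp(-2*I*pi/3).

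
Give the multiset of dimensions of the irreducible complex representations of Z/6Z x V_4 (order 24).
Dimensions: 1, 1, 1, 1, 1, 1, 1, 1, 1, 1, 1, 1, 1, 1, 1, 1, 1, 1, 1, 1, 1, 1, 1, 1

Solution. There are 24 irreducibles (= number of conjugacy classes). Their dimensions d_i satisfy sum d_i^2 = |G| = 24: 1 + 1 + 1 + 1 + 1 + 1 + 1 + 1 + 1 + 1 + 1 + 1 + 1 + 1 + 1 + 1 + 1 + 1 + 1 + 1 + 1 + 1 + 1 + 1 = 24. (For the product with Z/6Z: each of the 6 1-dim characters of Z/6Z tensors with each irrep of V_4, giving 6 copies of each V_4-dimension.)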